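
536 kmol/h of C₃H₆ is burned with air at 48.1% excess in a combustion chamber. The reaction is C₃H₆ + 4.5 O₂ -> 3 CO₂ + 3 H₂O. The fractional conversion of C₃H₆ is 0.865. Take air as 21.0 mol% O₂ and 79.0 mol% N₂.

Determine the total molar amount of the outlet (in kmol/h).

Stoichiometric O₂ = 4.5 × 536 = 2412 kmol/h; O₂ fed = 2412 × 1.481 = 3572 kmol/h.
N₂ fed = 3572 × 79/21 = 13440 kmol/h.
Fuel reacted = 0.865 × 536 → ξ = 463.6 kmol/h.
Outlet (n = n₀ + ν ξ):
  C₃H₆: 536 − 1(463.6) = 72.36
  O₂: 3572 − 4.5(463.6) = 1486
  N₂: 13440 (inert)
  CO₂: 0 + 3(463.6) = 1391
  H₂O: 0 + 3(463.6) = 1391
Total out = 72.36 + 1486 + 13440 + 1391 + 1391 = 17780 kmol/h.

17800 kmol/h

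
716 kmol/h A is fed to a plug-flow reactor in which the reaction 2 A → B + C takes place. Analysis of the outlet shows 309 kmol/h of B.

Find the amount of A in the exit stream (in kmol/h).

For B: n = n₀ + 1ξ → 309 = 0 + 1ξ, giving ξ = 309 kmol/h.
Outlet amounts (n = n₀ + ν ξ):
  A: 716 − 2(309) = 98
  B: 0 + 1(309) = 309
  C: 0 + 1(309) = 309

98 kmol/h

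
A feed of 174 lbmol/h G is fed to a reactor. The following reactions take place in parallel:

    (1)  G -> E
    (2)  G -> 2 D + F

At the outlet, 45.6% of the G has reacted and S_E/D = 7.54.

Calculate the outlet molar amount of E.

Conversion of G: G consumed = 0.456 × 174 = 79.34 lbmol/h = 1ξ₁ + 1ξ₂.
Selectivity: 1ξ₁ / (2ξ₂) = 7.54 → ξ₁ = 15.08 ξ₂.
Substitute: (1·15.08 + 1) ξ₂ = 79.34 → ξ₂ = 4.934 lbmol/h, ξ₁ = 74.41 lbmol/h.
Outlet amounts (n = n₀ + Σ ν·ξ):
  G: 174 − 1(74.41) − 1(4.934) = 94.66
  E: 0 + 1(74.41) = 74.41
  D: 0 + 2(4.934) = 9.869
  F: 0 + 1(4.934) = 4.934

74.4 lbmol/h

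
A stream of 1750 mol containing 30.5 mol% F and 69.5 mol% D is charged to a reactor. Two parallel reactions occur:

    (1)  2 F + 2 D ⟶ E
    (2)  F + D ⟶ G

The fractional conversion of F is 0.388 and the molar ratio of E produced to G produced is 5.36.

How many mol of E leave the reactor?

94.7 mol

Conversion of F: F consumed = 0.388 × 533.8 = 207.1 mol = 2ξ₁ + 1ξ₂.
Selectivity: 1ξ₁ / (1ξ₂) = 5.36 → ξ₁ = 5.36 ξ₂.
Substitute: (2·5.36 + 1) ξ₂ = 207.1 → ξ₂ = 17.67 mol, ξ₁ = 94.71 mol.
Outlet amounts (n = n₀ + Σ ν·ξ):
  F: 533.8 − 2(94.71) − 1(17.67) = 326.7
  D: 1216 − 2(94.71) − 1(17.67) = 1009
  E: 0 + 1(94.71) = 94.71
  G: 0 + 1(17.67) = 17.67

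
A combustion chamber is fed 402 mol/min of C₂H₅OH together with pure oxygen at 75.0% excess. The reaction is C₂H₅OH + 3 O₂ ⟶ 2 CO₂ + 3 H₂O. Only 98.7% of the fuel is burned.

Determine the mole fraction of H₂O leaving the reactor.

Stoichiometric O₂ = 3 × 402 = 1206 mol/min; O₂ fed = 1206 × 1.750 = 2110 mol/min.
Fuel reacted = 0.987 × 402 → ξ = 396.8 mol/min.
Outlet (n = n₀ + ν ξ):
  C₂H₅OH: 402 − 1(396.8) = 5.226
  O₂: 2110 − 3(396.8) = 920.2
  CO₂: 0 + 2(396.8) = 793.5
  H₂O: 0 + 3(396.8) = 1190
Total out = 2909 mol/min; y_H₂O = 1190 / 2909 = 0.4091.

0.409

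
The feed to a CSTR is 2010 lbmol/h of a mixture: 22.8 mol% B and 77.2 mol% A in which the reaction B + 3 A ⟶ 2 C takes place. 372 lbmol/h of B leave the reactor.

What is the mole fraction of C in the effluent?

For B: n = n₀ − 1ξ → 372 = 458.3 − 1ξ, giving ξ = 86.28 lbmol/h.
Outlet amounts (n = n₀ + ν ξ):
  B: 458.3 − 1(86.28) = 372
  A: 1552 − 3(86.28) = 1293
  C: 0 + 2(86.28) = 172.6
Total out = 1837 lbmol/h; y_C = 172.6 / 1837 = 0.09391.

0.0939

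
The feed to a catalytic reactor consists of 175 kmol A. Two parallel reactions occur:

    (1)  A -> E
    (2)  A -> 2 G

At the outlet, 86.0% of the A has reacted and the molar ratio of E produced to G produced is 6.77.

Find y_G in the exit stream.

0.112

Conversion of A: A consumed = 0.86 × 175 = 150.5 kmol = 1ξ₁ + 1ξ₂.
Selectivity: 1ξ₁ / (2ξ₂) = 6.77 → ξ₁ = 13.54 ξ₂.
Substitute: (1·13.54 + 1) ξ₂ = 150.5 → ξ₂ = 10.35 kmol, ξ₁ = 140.1 kmol.
Outlet amounts (n = n₀ + Σ ν·ξ):
  A: 175 − 1(140.1) − 1(10.35) = 24.5
  E: 0 + 1(140.1) = 140.1
  G: 0 + 2(10.35) = 20.7
Total out = 185.4 kmol; y_G = 20.7 / 185.4 = 0.1117.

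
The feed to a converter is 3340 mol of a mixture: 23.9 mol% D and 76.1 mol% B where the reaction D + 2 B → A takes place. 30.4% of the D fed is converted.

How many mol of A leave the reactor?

243 mol

D reacted = 0.304 × 798.3 = 242.7 mol; ν_D = −1, so ξ = 242.7/1 = 242.7 mol.
Outlet amounts (n = n₀ + ν ξ):
  D: 798.3 − 1(242.7) = 555.6
  B: 2542 − 2(242.7) = 2056
  A: 0 + 1(242.7) = 242.7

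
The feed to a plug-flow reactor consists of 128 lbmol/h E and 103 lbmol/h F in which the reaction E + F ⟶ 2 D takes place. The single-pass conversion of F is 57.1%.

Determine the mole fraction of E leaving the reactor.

0.3

F reacted = 0.571 × 103 = 58.81 lbmol/h; ν_F = −1, so ξ = 58.81/1 = 58.81 lbmol/h.
Outlet amounts (n = n₀ + ν ξ):
  E: 128 − 1(58.81) = 69.19
  F: 103 − 1(58.81) = 44.19
  D: 0 + 2(58.81) = 117.6
Total out = 231 lbmol/h; y_E = 69.19 / 231 = 0.2995.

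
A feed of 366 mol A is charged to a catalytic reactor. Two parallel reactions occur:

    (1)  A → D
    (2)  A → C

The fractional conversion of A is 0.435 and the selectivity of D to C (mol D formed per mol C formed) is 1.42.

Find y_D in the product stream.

Conversion of A: A consumed = 0.435 × 366 = 159.2 mol = 1ξ₁ + 1ξ₂.
Selectivity: 1ξ₁ / (1ξ₂) = 1.42 → ξ₁ = 1.42 ξ₂.
Substitute: (1·1.42 + 1) ξ₂ = 159.2 → ξ₂ = 65.79 mol, ξ₁ = 93.42 mol.
Outlet amounts (n = n₀ + Σ ν·ξ):
  A: 366 − 1(93.42) − 1(65.79) = 206.8
  D: 0 + 1(93.42) = 93.42
  C: 0 + 1(65.79) = 65.79
Total out = 366 mol; y_D = 93.42 / 366 = 0.2552.

0.255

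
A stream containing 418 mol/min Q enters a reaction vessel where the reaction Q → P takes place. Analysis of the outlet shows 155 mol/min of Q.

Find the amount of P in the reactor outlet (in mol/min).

For Q: n = n₀ − 1ξ → 155 = 418 − 1ξ, giving ξ = 263 mol/min.
Outlet amounts (n = n₀ + ν ξ):
  Q: 418 − 1(263) = 155
  P: 0 + 1(263) = 263

263 mol/min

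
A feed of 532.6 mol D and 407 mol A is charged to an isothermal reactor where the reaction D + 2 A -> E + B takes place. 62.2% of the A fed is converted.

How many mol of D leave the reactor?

406 mol

A reacted = 0.622 × 407 = 253.2 mol; ν_A = −2, so ξ = 253.2/2 = 126.6 mol.
Outlet amounts (n = n₀ + ν ξ):
  D: 532.6 − 1(126.6) = 406
  A: 407 − 2(126.6) = 153.8
  E: 0 + 1(126.6) = 126.6
  B: 0 + 1(126.6) = 126.6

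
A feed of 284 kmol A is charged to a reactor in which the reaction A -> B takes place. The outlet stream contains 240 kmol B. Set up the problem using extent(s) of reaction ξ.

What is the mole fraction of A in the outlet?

0.155

For B: n = n₀ + 1ξ → 240 = 0 + 1ξ, giving ξ = 240 kmol.
Outlet amounts (n = n₀ + ν ξ):
  A: 284 − 1(240) = 44
  B: 0 + 1(240) = 240
Total out = 284 kmol; y_A = 44 / 284 = 0.1549.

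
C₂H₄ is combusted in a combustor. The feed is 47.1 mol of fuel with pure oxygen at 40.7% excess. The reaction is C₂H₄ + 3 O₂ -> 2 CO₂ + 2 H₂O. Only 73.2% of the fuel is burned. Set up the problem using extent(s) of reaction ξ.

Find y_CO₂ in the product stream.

Stoichiometric O₂ = 3 × 47.1 = 141.3 mol; O₂ fed = 141.3 × 1.407 = 198.8 mol.
Fuel reacted = 0.732 × 47.1 → ξ = 34.48 mol.
Outlet (n = n₀ + ν ξ):
  C₂H₄: 47.1 − 1(34.48) = 12.62
  O₂: 198.8 − 3(34.48) = 95.38
  CO₂: 0 + 2(34.48) = 68.95
  H₂O: 0 + 2(34.48) = 68.95
Total out = 245.9 mol; y_CO₂ = 68.95 / 245.9 = 0.2804.

0.28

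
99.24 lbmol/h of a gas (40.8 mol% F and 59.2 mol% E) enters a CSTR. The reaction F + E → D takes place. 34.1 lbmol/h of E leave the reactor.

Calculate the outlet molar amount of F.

15.8 lbmol/h

For E: n = n₀ − 1ξ → 34.1 = 58.75 − 1ξ, giving ξ = 24.65 lbmol/h.
Outlet amounts (n = n₀ + ν ξ):
  F: 40.49 − 1(24.65) = 15.84
  E: 58.75 − 1(24.65) = 34.1
  D: 0 + 1(24.65) = 24.65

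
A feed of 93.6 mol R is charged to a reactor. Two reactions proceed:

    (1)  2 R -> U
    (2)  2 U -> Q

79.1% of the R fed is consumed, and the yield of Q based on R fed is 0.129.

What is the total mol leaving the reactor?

Conversion of R: R consumed = 2ξ₁ = 0.791 × 93.6 → ξ₁ = 37.02 mol.
Yield of Q: 1ξ₂ / 93.6 = 0.129 → ξ₂ = 12.07 mol.
Outlet amounts (n = n₀ + Σ ν·ξ):
  R: 93.6 − 2(37.02) = 19.56
  U: 0 + 1(37.02) − 2(12.07) = 12.87
  Q: 0 + 1(12.07) = 12.07
Total out = 19.56 + 12.87 + 12.07 = 44.51 mol.

44.5 mol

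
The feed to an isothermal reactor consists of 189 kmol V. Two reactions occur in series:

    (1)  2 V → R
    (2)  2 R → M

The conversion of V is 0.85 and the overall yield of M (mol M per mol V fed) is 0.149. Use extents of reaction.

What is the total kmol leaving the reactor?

80.5 kmol

Conversion of V: V consumed = 2ξ₁ = 0.85 × 189 → ξ₁ = 80.33 kmol.
Yield of M: 1ξ₂ / 189 = 0.149 → ξ₂ = 28.16 kmol.
Outlet amounts (n = n₀ + Σ ν·ξ):
  V: 189 − 2(80.33) = 28.35
  R: 0 + 1(80.33) − 2(28.16) = 24
  M: 0 + 1(28.16) = 28.16
Total out = 28.35 + 24 + 28.16 = 80.51 kmol.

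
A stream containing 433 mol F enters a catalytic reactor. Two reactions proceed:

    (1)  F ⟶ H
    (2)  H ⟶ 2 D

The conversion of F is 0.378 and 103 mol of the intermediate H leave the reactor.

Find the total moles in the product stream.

494 mol

Conversion of F: F consumed = 1ξ₁ = 0.378 × 433 → ξ₁ = 163.7 mol.
H balance: n_H = 0 + 1ξ₁ − 1ξ₂ = 103 → ξ₂ = (1·163.7 − 103)/1 = 60.67 mol.
Outlet amounts (n = n₀ + Σ ν·ξ):
  F: 433 − 1(163.7) = 269.3
  H: 0 + 1(163.7) − 1(60.67) = 103
  D: 0 + 2(60.67) = 121.3
Total out = 269.3 + 103 + 121.3 = 493.7 mol.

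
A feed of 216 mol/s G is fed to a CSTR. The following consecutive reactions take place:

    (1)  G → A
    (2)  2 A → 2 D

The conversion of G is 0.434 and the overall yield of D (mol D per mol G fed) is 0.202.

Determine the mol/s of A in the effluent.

50.1 mol/s

Conversion of G: G consumed = 1ξ₁ = 0.434 × 216 → ξ₁ = 93.74 mol/s.
Yield of D: 2ξ₂ / 216 = 0.202 → ξ₂ = 21.82 mol/s.
Outlet amounts (n = n₀ + Σ ν·ξ):
  G: 216 − 1(93.74) = 122.3
  A: 0 + 1(93.74) − 2(21.82) = 50.11
  D: 0 + 2(21.82) = 43.63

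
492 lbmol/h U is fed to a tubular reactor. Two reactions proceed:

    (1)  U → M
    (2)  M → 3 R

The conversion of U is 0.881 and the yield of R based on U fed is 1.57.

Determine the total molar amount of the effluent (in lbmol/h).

Conversion of U: U consumed = 1ξ₁ = 0.881 × 492 → ξ₁ = 433.5 lbmol/h.
Yield of R: 3ξ₂ / 492 = 1.57 → ξ₂ = 257.5 lbmol/h.
Outlet amounts (n = n₀ + Σ ν·ξ):
  U: 492 − 1(433.5) = 58.55
  M: 0 + 1(433.5) − 1(257.5) = 176
  R: 0 + 3(257.5) = 772.4
Total out = 58.55 + 176 + 772.4 = 1007 lbmol/h.

1010 lbmol/h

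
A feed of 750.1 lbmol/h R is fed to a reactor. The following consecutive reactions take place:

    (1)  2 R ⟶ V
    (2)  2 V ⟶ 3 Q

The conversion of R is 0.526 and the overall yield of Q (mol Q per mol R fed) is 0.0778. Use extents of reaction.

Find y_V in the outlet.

0.277

Conversion of R: R consumed = 2ξ₁ = 0.526 × 750.1 → ξ₁ = 197.3 lbmol/h.
Yield of Q: 3ξ₂ / 750.1 = 0.0778 → ξ₂ = 19.45 lbmol/h.
Outlet amounts (n = n₀ + Σ ν·ξ):
  R: 750.1 − 2(197.3) = 355.5
  V: 0 + 1(197.3) − 2(19.45) = 158.4
  Q: 0 + 3(19.45) = 58.36
Total out = 572.3 lbmol/h; y_V = 158.4 / 572.3 = 0.2767.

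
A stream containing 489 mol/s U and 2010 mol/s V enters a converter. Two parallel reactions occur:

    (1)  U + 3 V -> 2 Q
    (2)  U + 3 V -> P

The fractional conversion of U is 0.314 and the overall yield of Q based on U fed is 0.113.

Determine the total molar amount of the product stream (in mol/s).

Yield of Q: 2ξ₁ / 489 = 0.113 → ξ₁ = 27.63 mol/s.
Conversion of U: 1ξ₁ + 1ξ₂ = 0.314 × 489 = 153.5 → ξ₂ = 125.9 mol/s.
Outlet amounts (n = n₀ + Σ ν·ξ):
  U: 489 − 1(27.63) − 1(125.9) = 335.5
  V: 2010 − 3(27.63) − 3(125.9) = 1549
  Q: 0 + 2(27.63) = 55.26
  P: 0 + 1(125.9) = 125.9
Total out = 335.5 + 1549 + 55.26 + 125.9 = 2066 mol/s.

2070 mol/s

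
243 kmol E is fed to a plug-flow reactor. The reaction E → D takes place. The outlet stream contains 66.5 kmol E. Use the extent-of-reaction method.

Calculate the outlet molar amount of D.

176 kmol

For E: n = n₀ − 1ξ → 66.5 = 243 − 1ξ, giving ξ = 176.5 kmol.
Outlet amounts (n = n₀ + ν ξ):
  E: 243 − 1(176.5) = 66.5
  D: 0 + 1(176.5) = 176.5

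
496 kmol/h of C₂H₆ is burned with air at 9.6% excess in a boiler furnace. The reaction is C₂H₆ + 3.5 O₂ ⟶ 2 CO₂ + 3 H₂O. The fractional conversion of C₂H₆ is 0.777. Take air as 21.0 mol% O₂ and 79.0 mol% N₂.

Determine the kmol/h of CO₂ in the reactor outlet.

771 kmol/h

Stoichiometric O₂ = 3.5 × 496 = 1736 kmol/h; O₂ fed = 1736 × 1.096 = 1903 kmol/h.
N₂ fed = 1903 × 79/21 = 7158 kmol/h.
Fuel reacted = 0.777 × 496 → ξ = 385.4 kmol/h.
Outlet (n = n₀ + ν ξ):
  C₂H₆: 496 − 1(385.4) = 110.6
  O₂: 1903 − 3.5(385.4) = 553.8
  N₂: 7158 (inert)
  CO₂: 0 + 2(385.4) = 770.8
  H₂O: 0 + 3(385.4) = 1156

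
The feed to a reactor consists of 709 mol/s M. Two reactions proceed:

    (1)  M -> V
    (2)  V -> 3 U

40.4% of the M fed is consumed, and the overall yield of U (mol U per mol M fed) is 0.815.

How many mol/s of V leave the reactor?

Conversion of M: M consumed = 1ξ₁ = 0.404 × 709 → ξ₁ = 286.4 mol/s.
Yield of U: 3ξ₂ / 709 = 0.815 → ξ₂ = 192.6 mol/s.
Outlet amounts (n = n₀ + Σ ν·ξ):
  M: 709 − 1(286.4) = 422.6
  V: 0 + 1(286.4) − 1(192.6) = 93.82
  U: 0 + 3(192.6) = 577.8

93.8 mol/s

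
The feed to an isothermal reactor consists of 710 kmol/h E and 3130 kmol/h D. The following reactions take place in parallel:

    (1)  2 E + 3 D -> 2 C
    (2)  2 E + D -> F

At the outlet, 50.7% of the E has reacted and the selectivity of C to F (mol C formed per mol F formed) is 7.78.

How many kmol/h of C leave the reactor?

Conversion of E: E consumed = 0.507 × 710 = 360 kmol/h = 2ξ₁ + 2ξ₂.
Selectivity: 2ξ₁ / (1ξ₂) = 7.78 → ξ₁ = 3.89 ξ₂.
Substitute: (2·3.89 + 2) ξ₂ = 360 → ξ₂ = 36.81 kmol/h, ξ₁ = 143.2 kmol/h.
Outlet amounts (n = n₀ + Σ ν·ξ):
  E: 710 − 2(143.2) − 2(36.81) = 350
  D: 3130 − 3(143.2) − 1(36.81) = 2664
  C: 0 + 2(143.2) = 286.4
  F: 0 + 1(36.81) = 36.81

286 kmol/h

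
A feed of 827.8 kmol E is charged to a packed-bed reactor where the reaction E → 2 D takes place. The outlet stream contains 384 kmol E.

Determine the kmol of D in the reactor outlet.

For E: n = n₀ − 1ξ → 384 = 827.8 − 1ξ, giving ξ = 443.8 kmol.
Outlet amounts (n = n₀ + ν ξ):
  E: 827.8 − 1(443.8) = 384
  D: 0 + 2(443.8) = 887.6

888 kmol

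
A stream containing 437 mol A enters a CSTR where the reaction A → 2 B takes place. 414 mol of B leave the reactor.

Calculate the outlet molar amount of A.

230 mol

For B: n = n₀ + 2ξ → 414 = 0 + 2ξ, giving ξ = 207 mol.
Outlet amounts (n = n₀ + ν ξ):
  A: 437 − 1(207) = 230
  B: 0 + 2(207) = 414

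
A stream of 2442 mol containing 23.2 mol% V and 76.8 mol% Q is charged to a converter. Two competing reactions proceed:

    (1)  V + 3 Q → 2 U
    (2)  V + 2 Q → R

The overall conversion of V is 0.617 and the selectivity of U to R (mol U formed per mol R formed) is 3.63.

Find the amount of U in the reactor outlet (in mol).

451 mol

Conversion of V: V consumed = 0.617 × 566.5 = 349.6 mol = 1ξ₁ + 1ξ₂.
Selectivity: 2ξ₁ / (1ξ₂) = 3.63 → ξ₁ = 1.815 ξ₂.
Substitute: (1·1.815 + 1) ξ₂ = 349.6 → ξ₂ = 124.2 mol, ξ₁ = 225.4 mol.
Outlet amounts (n = n₀ + Σ ν·ξ):
  V: 566.5 − 1(225.4) − 1(124.2) = 217
  Q: 1875 − 3(225.4) − 2(124.2) = 951
  U: 0 + 2(225.4) = 450.8
  R: 0 + 1(124.2) = 124.2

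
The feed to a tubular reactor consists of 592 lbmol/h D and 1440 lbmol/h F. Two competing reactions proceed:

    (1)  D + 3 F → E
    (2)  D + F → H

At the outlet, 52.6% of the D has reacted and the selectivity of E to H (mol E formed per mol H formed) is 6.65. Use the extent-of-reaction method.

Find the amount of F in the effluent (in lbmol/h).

Conversion of D: D consumed = 0.526 × 592 = 311.4 lbmol/h = 1ξ₁ + 1ξ₂.
Selectivity: 1ξ₁ / (1ξ₂) = 6.65 → ξ₁ = 6.65 ξ₂.
Substitute: (1·6.65 + 1) ξ₂ = 311.4 → ξ₂ = 40.7 lbmol/h, ξ₁ = 270.7 lbmol/h.
Outlet amounts (n = n₀ + Σ ν·ξ):
  D: 592 − 1(270.7) − 1(40.7) = 280.6
  F: 1440 − 3(270.7) − 1(40.7) = 587.2
  E: 0 + 1(270.7) = 270.7
  H: 0 + 1(40.7) = 40.7

587 lbmol/h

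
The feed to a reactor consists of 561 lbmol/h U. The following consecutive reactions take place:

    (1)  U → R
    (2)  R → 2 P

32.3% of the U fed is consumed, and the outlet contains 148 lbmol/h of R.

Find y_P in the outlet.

Conversion of U: U consumed = 1ξ₁ = 0.323 × 561 → ξ₁ = 181.2 lbmol/h.
R balance: n_R = 0 + 1ξ₁ − 1ξ₂ = 148 → ξ₂ = (1·181.2 − 148)/1 = 33.2 lbmol/h.
Outlet amounts (n = n₀ + Σ ν·ξ):
  U: 561 − 1(181.2) = 379.8
  R: 0 + 1(181.2) − 1(33.2) = 148
  P: 0 + 2(33.2) = 66.41
Total out = 594.2 lbmol/h; y_P = 66.41 / 594.2 = 0.1118.

0.112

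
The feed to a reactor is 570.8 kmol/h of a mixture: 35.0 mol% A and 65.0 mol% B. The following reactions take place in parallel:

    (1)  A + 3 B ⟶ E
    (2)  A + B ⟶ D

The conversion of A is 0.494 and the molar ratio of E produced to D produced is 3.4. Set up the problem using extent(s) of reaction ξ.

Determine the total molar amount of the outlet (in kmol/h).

Conversion of A: A consumed = 0.494 × 199.8 = 98.69 kmol/h = 1ξ₁ + 1ξ₂.
Selectivity: 1ξ₁ / (1ξ₂) = 3.4 → ξ₁ = 3.4 ξ₂.
Substitute: (1·3.4 + 1) ξ₂ = 98.69 → ξ₂ = 22.43 kmol/h, ξ₁ = 76.26 kmol/h.
Outlet amounts (n = n₀ + Σ ν·ξ):
  A: 199.8 − 1(76.26) − 1(22.43) = 101.1
  B: 371 − 3(76.26) − 1(22.43) = 119.8
  E: 0 + 1(76.26) = 76.26
  D: 0 + 1(22.43) = 22.43
Total out = 101.1 + 119.8 + 76.26 + 22.43 = 319.6 kmol/h.

320 kmol/h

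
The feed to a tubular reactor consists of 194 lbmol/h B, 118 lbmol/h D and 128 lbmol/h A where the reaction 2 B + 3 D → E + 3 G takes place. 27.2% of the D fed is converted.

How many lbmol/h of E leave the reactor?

D reacted = 0.272 × 118 = 32.1 lbmol/h; ν_D = −3, so ξ = 32.1/3 = 10.7 lbmol/h.
Outlet amounts (n = n₀ + ν ξ):
  B: 194 − 2(10.7) = 172.6
  D: 118 − 3(10.7) = 85.9
  E: 0 + 1(10.7) = 10.7
  G: 0 + 3(10.7) = 32.1
  A: 128 (inert)

10.7 lbmol/h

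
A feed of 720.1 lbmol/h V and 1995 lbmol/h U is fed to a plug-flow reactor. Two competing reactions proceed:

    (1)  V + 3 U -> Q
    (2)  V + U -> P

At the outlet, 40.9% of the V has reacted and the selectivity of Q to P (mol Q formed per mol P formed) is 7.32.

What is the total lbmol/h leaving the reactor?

Conversion of V: V consumed = 0.409 × 720.1 = 294.5 lbmol/h = 1ξ₁ + 1ξ₂.
Selectivity: 1ξ₁ / (1ξ₂) = 7.32 → ξ₁ = 7.32 ξ₂.
Substitute: (1·7.32 + 1) ξ₂ = 294.5 → ξ₂ = 35.4 lbmol/h, ξ₁ = 259.1 lbmol/h.
Outlet amounts (n = n₀ + Σ ν·ξ):
  V: 720.1 − 1(259.1) − 1(35.4) = 425.6
  U: 1995 − 3(259.1) − 1(35.4) = 1182
  Q: 0 + 1(259.1) = 259.1
  P: 0 + 1(35.4) = 35.4
Total out = 425.6 + 1182 + 259.1 + 35.4 = 1902 lbmol/h.

1900 lbmol/h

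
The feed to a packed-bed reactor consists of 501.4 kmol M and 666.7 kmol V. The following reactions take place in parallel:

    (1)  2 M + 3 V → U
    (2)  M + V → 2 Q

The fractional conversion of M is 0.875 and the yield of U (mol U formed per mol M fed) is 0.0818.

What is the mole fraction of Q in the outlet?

Yield of U: 1ξ₁ / 501.4 = 0.0818 → ξ₁ = 41.01 kmol.
Conversion of M: 2ξ₁ + 1ξ₂ = 0.875 × 501.4 = 438.7 → ξ₂ = 356.7 kmol.
Outlet amounts (n = n₀ + Σ ν·ξ):
  M: 501.4 − 2(41.01) − 1(356.7) = 62.68
  V: 666.7 − 3(41.01) − 1(356.7) = 187
  U: 0 + 1(41.01) = 41.01
  Q: 0 + 2(356.7) = 713.4
Total out = 1004 kmol; y_Q = 713.4 / 1004 = 0.7105.

0.711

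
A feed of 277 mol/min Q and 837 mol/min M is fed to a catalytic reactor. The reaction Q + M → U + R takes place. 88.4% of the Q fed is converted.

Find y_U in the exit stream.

Q reacted = 0.884 × 277 = 244.9 mol/min; ν_Q = −1, so ξ = 244.9/1 = 244.9 mol/min.
Outlet amounts (n = n₀ + ν ξ):
  Q: 277 − 1(244.9) = 32.13
  M: 837 − 1(244.9) = 592.1
  U: 0 + 1(244.9) = 244.9
  R: 0 + 1(244.9) = 244.9
Total out = 1114 mol/min; y_U = 244.9 / 1114 = 0.2198.

0.22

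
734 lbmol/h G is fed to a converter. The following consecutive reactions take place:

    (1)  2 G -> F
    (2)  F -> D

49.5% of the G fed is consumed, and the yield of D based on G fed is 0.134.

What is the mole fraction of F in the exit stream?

0.151

Conversion of G: G consumed = 2ξ₁ = 0.495 × 734 → ξ₁ = 181.7 lbmol/h.
Yield of D: 1ξ₂ / 734 = 0.134 → ξ₂ = 98.36 lbmol/h.
Outlet amounts (n = n₀ + Σ ν·ξ):
  G: 734 − 2(181.7) = 370.7
  F: 0 + 1(181.7) − 1(98.36) = 83.31
  D: 0 + 1(98.36) = 98.36
Total out = 552.3 lbmol/h; y_F = 83.31 / 552.3 = 0.1508.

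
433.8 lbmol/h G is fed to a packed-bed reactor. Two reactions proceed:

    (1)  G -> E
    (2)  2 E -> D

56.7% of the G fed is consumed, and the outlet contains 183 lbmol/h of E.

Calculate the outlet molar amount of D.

31.5 lbmol/h

Conversion of G: G consumed = 1ξ₁ = 0.567 × 433.8 → ξ₁ = 246 lbmol/h.
E balance: n_E = 0 + 1ξ₁ − 2ξ₂ = 183 → ξ₂ = (1·246 − 183)/2 = 31.48 lbmol/h.
Outlet amounts (n = n₀ + Σ ν·ξ):
  G: 433.8 − 1(246) = 187.8
  E: 0 + 1(246) − 2(31.48) = 183
  D: 0 + 1(31.48) = 31.48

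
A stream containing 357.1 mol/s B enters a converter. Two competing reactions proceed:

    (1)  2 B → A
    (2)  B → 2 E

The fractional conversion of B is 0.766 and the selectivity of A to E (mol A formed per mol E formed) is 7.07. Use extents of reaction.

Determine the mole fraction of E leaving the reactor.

Conversion of B: B consumed = 0.766 × 357.1 = 273.5 mol/s = 2ξ₁ + 1ξ₂.
Selectivity: 1ξ₁ / (2ξ₂) = 7.07 → ξ₁ = 14.14 ξ₂.
Substitute: (2·14.14 + 1) ξ₂ = 273.5 → ξ₂ = 9.342 mol/s, ξ₁ = 132.1 mol/s.
Outlet amounts (n = n₀ + Σ ν·ξ):
  B: 357.1 − 2(132.1) − 1(9.342) = 83.56
  A: 0 + 1(132.1) = 132.1
  E: 0 + 2(9.342) = 18.68
Total out = 234.3 mol/s; y_E = 18.68 / 234.3 = 0.07973.

0.0797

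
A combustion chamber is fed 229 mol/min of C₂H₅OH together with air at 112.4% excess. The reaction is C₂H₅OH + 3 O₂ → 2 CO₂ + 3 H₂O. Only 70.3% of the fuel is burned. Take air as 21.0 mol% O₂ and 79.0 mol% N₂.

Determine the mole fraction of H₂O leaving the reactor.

0.0658

Stoichiometric O₂ = 3 × 229 = 687 mol/min; O₂ fed = 687 × 2.124 = 1459 mol/min.
N₂ fed = 1459 × 79/21 = 5489 mol/min.
Fuel reacted = 0.703 × 229 → ξ = 161 mol/min.
Outlet (n = n₀ + ν ξ):
  C₂H₅OH: 229 − 1(161) = 68.01
  O₂: 1459 − 3(161) = 976.2
  N₂: 5489 (inert)
  CO₂: 0 + 2(161) = 322
  H₂O: 0 + 3(161) = 483
Total out = 7339 mol/min; y_H₂O = 483 / 7339 = 0.06581.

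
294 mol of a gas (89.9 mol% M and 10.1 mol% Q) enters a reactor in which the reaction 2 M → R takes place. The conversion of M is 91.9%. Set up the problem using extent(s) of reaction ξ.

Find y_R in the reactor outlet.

M reacted = 0.919 × 264.3 = 242.9 mol; ν_M = −2, so ξ = 242.9/2 = 121.4 mol.
Outlet amounts (n = n₀ + ν ξ):
  M: 264.3 − 2(121.4) = 21.41
  R: 0 + 1(121.4) = 121.4
  Q: 29.69 (inert)
Total out = 172.6 mol; y_R = 121.4 / 172.6 = 0.7038.

0.704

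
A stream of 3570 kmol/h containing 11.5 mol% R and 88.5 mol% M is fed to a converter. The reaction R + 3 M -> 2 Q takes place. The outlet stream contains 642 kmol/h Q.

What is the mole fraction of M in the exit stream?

0.75

For Q: n = n₀ + 2ξ → 642 = 0 + 2ξ, giving ξ = 321 kmol/h.
Outlet amounts (n = n₀ + ν ξ):
  R: 410.6 − 1(321) = 89.55
  M: 3159 − 3(321) = 2196
  Q: 0 + 2(321) = 642
Total out = 2928 kmol/h; y_M = 2196 / 2928 = 0.7502.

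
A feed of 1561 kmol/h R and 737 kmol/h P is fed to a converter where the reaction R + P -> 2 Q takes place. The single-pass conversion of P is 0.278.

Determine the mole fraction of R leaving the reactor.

0.59

P reacted = 0.278 × 737 = 204.9 kmol/h; ν_P = −1, so ξ = 204.9/1 = 204.9 kmol/h.
Outlet amounts (n = n₀ + ν ξ):
  R: 1561 − 1(204.9) = 1356
  P: 737 − 1(204.9) = 532.1
  Q: 0 + 2(204.9) = 409.8
Total out = 2298 kmol/h; y_R = 1356 / 2298 = 0.5901.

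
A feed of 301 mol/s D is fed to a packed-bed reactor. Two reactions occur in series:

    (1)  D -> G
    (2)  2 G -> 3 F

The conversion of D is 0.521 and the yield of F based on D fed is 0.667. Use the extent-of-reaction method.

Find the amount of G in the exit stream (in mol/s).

23 mol/s

Conversion of D: D consumed = 1ξ₁ = 0.521 × 301 → ξ₁ = 156.8 mol/s.
Yield of F: 3ξ₂ / 301 = 0.667 → ξ₂ = 66.92 mol/s.
Outlet amounts (n = n₀ + Σ ν·ξ):
  D: 301 − 1(156.8) = 144.2
  G: 0 + 1(156.8) − 2(66.92) = 22.98
  F: 0 + 3(66.92) = 200.8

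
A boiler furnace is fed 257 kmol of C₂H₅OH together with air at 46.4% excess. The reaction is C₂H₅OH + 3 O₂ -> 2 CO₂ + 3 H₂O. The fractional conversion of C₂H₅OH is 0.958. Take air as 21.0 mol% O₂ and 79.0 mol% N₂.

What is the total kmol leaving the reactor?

5880 kmol

Stoichiometric O₂ = 3 × 257 = 771 kmol; O₂ fed = 771 × 1.464 = 1129 kmol.
N₂ fed = 1129 × 79/21 = 4246 kmol.
Fuel reacted = 0.958 × 257 → ξ = 246.2 kmol.
Outlet (n = n₀ + ν ξ):
  C₂H₅OH: 257 − 1(246.2) = 10.79
  O₂: 1129 − 3(246.2) = 390.1
  N₂: 4246 (inert)
  CO₂: 0 + 2(246.2) = 492.4
  H₂O: 0 + 3(246.2) = 738.6
Total out = 10.79 + 390.1 + 4246 + 492.4 + 738.6 = 5878 kmol.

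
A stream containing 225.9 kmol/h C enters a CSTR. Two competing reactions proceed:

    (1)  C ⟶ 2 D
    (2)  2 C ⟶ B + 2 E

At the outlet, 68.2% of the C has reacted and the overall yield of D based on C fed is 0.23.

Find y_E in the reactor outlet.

0.405

Yield of D: 2ξ₁ / 225.9 = 0.23 → ξ₁ = 25.98 kmol/h.
Conversion of C: 1ξ₁ + 2ξ₂ = 0.682 × 225.9 = 154.1 → ξ₂ = 64.04 kmol/h.
Outlet amounts (n = n₀ + Σ ν·ξ):
  C: 225.9 − 1(25.98) − 2(64.04) = 71.84
  D: 0 + 2(25.98) = 51.96
  B: 0 + 1(64.04) = 64.04
  E: 0 + 2(64.04) = 128.1
Total out = 315.9 kmol/h; y_E = 128.1 / 315.9 = 0.4054.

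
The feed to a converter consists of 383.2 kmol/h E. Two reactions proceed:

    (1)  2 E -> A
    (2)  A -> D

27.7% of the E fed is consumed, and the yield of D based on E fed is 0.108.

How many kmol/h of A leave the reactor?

Conversion of E: E consumed = 2ξ₁ = 0.277 × 383.2 → ξ₁ = 53.07 kmol/h.
Yield of D: 1ξ₂ / 383.2 = 0.108 → ξ₂ = 41.39 kmol/h.
Outlet amounts (n = n₀ + Σ ν·ξ):
  E: 383.2 − 2(53.07) = 277.1
  A: 0 + 1(53.07) − 1(41.39) = 11.69
  D: 0 + 1(41.39) = 41.39

11.7 kmol/h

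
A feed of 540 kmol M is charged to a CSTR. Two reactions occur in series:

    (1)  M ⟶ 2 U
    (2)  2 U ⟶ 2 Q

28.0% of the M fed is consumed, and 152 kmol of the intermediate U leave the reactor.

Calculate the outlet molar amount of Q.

150 kmol

Conversion of M: M consumed = 1ξ₁ = 0.28 × 540 → ξ₁ = 151.2 kmol.
U balance: n_U = 0 + 2ξ₁ − 2ξ₂ = 152 → ξ₂ = (2·151.2 − 152)/2 = 75.2 kmol.
Outlet amounts (n = n₀ + Σ ν·ξ):
  M: 540 − 1(151.2) = 388.8
  U: 0 + 2(151.2) − 2(75.2) = 152
  Q: 0 + 2(75.2) = 150.4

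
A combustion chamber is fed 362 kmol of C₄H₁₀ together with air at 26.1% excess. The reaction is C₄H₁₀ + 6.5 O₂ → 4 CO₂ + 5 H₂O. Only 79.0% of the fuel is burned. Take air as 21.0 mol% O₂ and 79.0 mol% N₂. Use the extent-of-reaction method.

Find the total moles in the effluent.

Stoichiometric O₂ = 6.5 × 362 = 2353 kmol; O₂ fed = 2353 × 1.261 = 2967 kmol.
N₂ fed = 2967 × 79/21 = 11160 kmol.
Fuel reacted = 0.79 × 362 → ξ = 286 kmol.
Outlet (n = n₀ + ν ξ):
  C₄H₁₀: 362 − 1(286) = 76.02
  O₂: 2967 − 6.5(286) = 1108
  N₂: 11160 (inert)
  CO₂: 0 + 4(286) = 1144
  H₂O: 0 + 5(286) = 1430
Total out = 76.02 + 1108 + 11160 + 1144 + 1430 = 14920 kmol.

14900 kmol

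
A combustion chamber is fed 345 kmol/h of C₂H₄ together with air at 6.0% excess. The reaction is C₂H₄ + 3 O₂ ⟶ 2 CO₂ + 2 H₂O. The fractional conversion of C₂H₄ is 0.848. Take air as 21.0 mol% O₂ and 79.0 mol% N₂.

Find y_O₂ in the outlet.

0.0394

Stoichiometric O₂ = 3 × 345 = 1035 kmol/h; O₂ fed = 1035 × 1.060 = 1097 kmol/h.
N₂ fed = 1097 × 79/21 = 4127 kmol/h.
Fuel reacted = 0.848 × 345 → ξ = 292.6 kmol/h.
Outlet (n = n₀ + ν ξ):
  C₂H₄: 345 − 1(292.6) = 52.44
  O₂: 1097 − 3(292.6) = 219.4
  N₂: 4127 (inert)
  CO₂: 0 + 2(292.6) = 585.1
  H₂O: 0 + 2(292.6) = 585.1
Total out = 5569 kmol/h; y_O₂ = 219.4 / 5569 = 0.0394.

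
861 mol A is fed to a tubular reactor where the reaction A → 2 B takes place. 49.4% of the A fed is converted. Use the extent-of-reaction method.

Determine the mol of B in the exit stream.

851 mol

A reacted = 0.494 × 861 = 425.3 mol; ν_A = −1, so ξ = 425.3/1 = 425.3 mol.
Outlet amounts (n = n₀ + ν ξ):
  A: 861 − 1(425.3) = 435.7
  B: 0 + 2(425.3) = 850.7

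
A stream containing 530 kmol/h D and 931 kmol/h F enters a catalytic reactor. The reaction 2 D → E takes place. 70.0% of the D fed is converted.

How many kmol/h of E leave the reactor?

186 kmol/h

D reacted = 0.7 × 530 = 371 kmol/h; ν_D = −2, so ξ = 371/2 = 185.5 kmol/h.
Outlet amounts (n = n₀ + ν ξ):
  D: 530 − 2(185.5) = 159
  E: 0 + 1(185.5) = 185.5
  F: 931 (inert)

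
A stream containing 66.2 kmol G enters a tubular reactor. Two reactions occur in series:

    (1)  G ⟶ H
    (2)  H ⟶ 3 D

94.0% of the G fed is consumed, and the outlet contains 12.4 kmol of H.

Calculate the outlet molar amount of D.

Conversion of G: G consumed = 1ξ₁ = 0.94 × 66.2 → ξ₁ = 62.23 kmol.
H balance: n_H = 0 + 1ξ₁ − 1ξ₂ = 12.4 → ξ₂ = (1·62.23 − 12.4)/1 = 49.83 kmol.
Outlet amounts (n = n₀ + Σ ν·ξ):
  G: 66.2 − 1(62.23) = 3.972
  H: 0 + 1(62.23) − 1(49.83) = 12.4
  D: 0 + 3(49.83) = 149.5

149 kmol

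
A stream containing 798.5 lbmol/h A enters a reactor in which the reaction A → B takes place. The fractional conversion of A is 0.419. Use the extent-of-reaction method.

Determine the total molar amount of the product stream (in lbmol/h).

A reacted = 0.419 × 798.5 = 334.6 lbmol/h; ν_A = −1, so ξ = 334.6/1 = 334.6 lbmol/h.
Outlet amounts (n = n₀ + ν ξ):
  A: 798.5 − 1(334.6) = 463.9
  B: 0 + 1(334.6) = 334.6
Total out = 463.9 + 334.6 = 798.5 lbmol/h.

798 lbmol/h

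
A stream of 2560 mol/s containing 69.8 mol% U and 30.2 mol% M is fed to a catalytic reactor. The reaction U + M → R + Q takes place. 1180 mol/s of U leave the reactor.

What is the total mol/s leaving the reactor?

2560 mol/s

For U: n = n₀ − 1ξ → 1180 = 1787 − 1ξ, giving ξ = 606.9 mol/s.
Outlet amounts (n = n₀ + ν ξ):
  U: 1787 − 1(606.9) = 1180
  M: 773.1 − 1(606.9) = 166.2
  R: 0 + 1(606.9) = 606.9
  Q: 0 + 1(606.9) = 606.9
Total out = 1180 + 166.2 + 606.9 + 606.9 = 2560 mol/s.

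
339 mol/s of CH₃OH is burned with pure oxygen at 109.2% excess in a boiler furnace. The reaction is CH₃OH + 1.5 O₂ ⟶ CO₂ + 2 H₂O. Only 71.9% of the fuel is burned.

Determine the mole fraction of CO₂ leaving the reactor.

Stoichiometric O₂ = 1.5 × 339 = 508.5 mol/s; O₂ fed = 508.5 × 2.092 = 1064 mol/s.
Fuel reacted = 0.719 × 339 → ξ = 243.7 mol/s.
Outlet (n = n₀ + ν ξ):
  CH₃OH: 339 − 1(243.7) = 95.26
  O₂: 1064 − 1.5(243.7) = 698.2
  CO₂: 0 + 1(243.7) = 243.7
  H₂O: 0 + 2(243.7) = 487.5
Total out = 1525 mol/s; y_CO₂ = 243.7 / 1525 = 0.1599.

0.16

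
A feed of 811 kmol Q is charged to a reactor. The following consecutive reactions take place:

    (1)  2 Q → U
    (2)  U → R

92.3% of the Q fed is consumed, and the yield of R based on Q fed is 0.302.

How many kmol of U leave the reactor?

Conversion of Q: Q consumed = 2ξ₁ = 0.923 × 811 → ξ₁ = 374.3 kmol.
Yield of R: 1ξ₂ / 811 = 0.302 → ξ₂ = 244.9 kmol.
Outlet amounts (n = n₀ + Σ ν·ξ):
  Q: 811 − 2(374.3) = 62.45
  U: 0 + 1(374.3) − 1(244.9) = 129.4
  R: 0 + 1(244.9) = 244.9

129 kmol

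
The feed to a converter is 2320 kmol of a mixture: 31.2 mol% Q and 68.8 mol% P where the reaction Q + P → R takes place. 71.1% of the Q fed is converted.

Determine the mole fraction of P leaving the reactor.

0.599

Q reacted = 0.711 × 723.8 = 514.7 kmol; ν_Q = −1, so ξ = 514.7/1 = 514.7 kmol.
Outlet amounts (n = n₀ + ν ξ):
  Q: 723.8 − 1(514.7) = 209.2
  P: 1596 − 1(514.7) = 1082
  R: 0 + 1(514.7) = 514.7
Total out = 1805 kmol; y_P = 1082 / 1805 = 0.5991.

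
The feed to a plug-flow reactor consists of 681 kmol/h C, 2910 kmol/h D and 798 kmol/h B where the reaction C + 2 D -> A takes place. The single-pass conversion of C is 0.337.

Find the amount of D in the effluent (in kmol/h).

C reacted = 0.337 × 681 = 229.5 kmol/h; ν_C = −1, so ξ = 229.5/1 = 229.5 kmol/h.
Outlet amounts (n = n₀ + ν ξ):
  C: 681 − 1(229.5) = 451.5
  D: 2910 − 2(229.5) = 2451
  A: 0 + 1(229.5) = 229.5
  B: 798 (inert)

2450 kmol/h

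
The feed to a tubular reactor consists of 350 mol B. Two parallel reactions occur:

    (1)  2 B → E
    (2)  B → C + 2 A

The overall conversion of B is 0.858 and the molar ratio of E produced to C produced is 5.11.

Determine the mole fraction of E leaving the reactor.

Conversion of B: B consumed = 0.858 × 350 = 300.3 mol = 2ξ₁ + 1ξ₂.
Selectivity: 1ξ₁ / (1ξ₂) = 5.11 → ξ₁ = 5.11 ξ₂.
Substitute: (2·5.11 + 1) ξ₂ = 300.3 → ξ₂ = 26.76 mol, ξ₁ = 136.8 mol.
Outlet amounts (n = n₀ + Σ ν·ξ):
  B: 350 − 2(136.8) − 1(26.76) = 49.7
  E: 0 + 1(136.8) = 136.8
  C: 0 + 1(26.76) = 26.76
  A: 0 + 2(26.76) = 53.53
Total out = 266.8 mol; y_E = 136.8 / 266.8 = 0.5127.

0.513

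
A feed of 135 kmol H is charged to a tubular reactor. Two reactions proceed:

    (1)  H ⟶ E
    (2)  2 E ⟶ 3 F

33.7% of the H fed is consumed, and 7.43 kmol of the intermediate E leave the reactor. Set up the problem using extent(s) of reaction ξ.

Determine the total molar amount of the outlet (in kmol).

Conversion of H: H consumed = 1ξ₁ = 0.337 × 135 → ξ₁ = 45.5 kmol.
E balance: n_E = 0 + 1ξ₁ − 2ξ₂ = 7.43 → ξ₂ = (1·45.5 − 7.43)/2 = 19.03 kmol.
Outlet amounts (n = n₀ + Σ ν·ξ):
  H: 135 − 1(45.5) = 89.5
  E: 0 + 1(45.5) − 2(19.03) = 7.43
  F: 0 + 3(19.03) = 57.1
Total out = 89.5 + 7.43 + 57.1 = 154 kmol.

154 kmol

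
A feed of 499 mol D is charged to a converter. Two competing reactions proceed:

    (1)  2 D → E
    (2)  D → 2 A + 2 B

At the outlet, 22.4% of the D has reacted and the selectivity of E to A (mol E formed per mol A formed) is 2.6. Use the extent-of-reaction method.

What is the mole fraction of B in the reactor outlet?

Conversion of D: D consumed = 0.224 × 499 = 111.8 mol = 2ξ₁ + 1ξ₂.
Selectivity: 1ξ₁ / (2ξ₂) = 2.6 → ξ₁ = 5.2 ξ₂.
Substitute: (2·5.2 + 1) ξ₂ = 111.8 → ξ₂ = 9.805 mol, ξ₁ = 50.99 mol.
Outlet amounts (n = n₀ + Σ ν·ξ):
  D: 499 − 2(50.99) − 1(9.805) = 387.2
  E: 0 + 1(50.99) = 50.99
  A: 0 + 2(9.805) = 19.61
  B: 0 + 2(9.805) = 19.61
Total out = 477.4 mol; y_B = 19.61 / 477.4 = 0.04107.

0.0411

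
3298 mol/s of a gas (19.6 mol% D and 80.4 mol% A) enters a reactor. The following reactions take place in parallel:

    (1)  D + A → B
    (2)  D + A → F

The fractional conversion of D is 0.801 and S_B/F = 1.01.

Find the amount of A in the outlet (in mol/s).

Conversion of D: D consumed = 0.801 × 646.4 = 517.8 mol/s = 1ξ₁ + 1ξ₂.
Selectivity: 1ξ₁ / (1ξ₂) = 1.01 → ξ₁ = 1.01 ξ₂.
Substitute: (1·1.01 + 1) ξ₂ = 517.8 → ξ₂ = 257.6 mol/s, ξ₁ = 260.2 mol/s.
Outlet amounts (n = n₀ + Σ ν·ξ):
  D: 646.4 − 1(260.2) − 1(257.6) = 128.6
  A: 2652 − 1(260.2) − 1(257.6) = 2134
  B: 0 + 1(260.2) = 260.2
  F: 0 + 1(257.6) = 257.6

2130 mol/s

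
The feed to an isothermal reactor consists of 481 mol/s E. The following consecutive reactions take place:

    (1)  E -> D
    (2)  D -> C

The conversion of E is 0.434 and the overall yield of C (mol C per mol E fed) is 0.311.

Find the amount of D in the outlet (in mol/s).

Conversion of E: E consumed = 1ξ₁ = 0.434 × 481 → ξ₁ = 208.8 mol/s.
Yield of C: 1ξ₂ / 481 = 0.311 → ξ₂ = 149.6 mol/s.
Outlet amounts (n = n₀ + Σ ν·ξ):
  E: 481 − 1(208.8) = 272.2
  D: 0 + 1(208.8) − 1(149.6) = 59.16
  C: 0 + 1(149.6) = 149.6

59.2 mol/s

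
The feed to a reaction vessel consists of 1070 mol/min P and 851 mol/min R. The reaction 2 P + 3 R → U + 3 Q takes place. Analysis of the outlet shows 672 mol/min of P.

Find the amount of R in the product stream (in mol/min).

254 mol/min

For P: n = n₀ − 2ξ → 672 = 1070 − 2ξ, giving ξ = 199 mol/min.
Outlet amounts (n = n₀ + ν ξ):
  P: 1070 − 2(199) = 672
  R: 851 − 3(199) = 254
  U: 0 + 1(199) = 199
  Q: 0 + 3(199) = 597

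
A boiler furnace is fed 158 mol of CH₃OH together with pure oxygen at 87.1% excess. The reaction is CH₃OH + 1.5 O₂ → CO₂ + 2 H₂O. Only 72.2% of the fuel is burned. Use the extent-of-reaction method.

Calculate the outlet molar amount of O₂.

Stoichiometric O₂ = 1.5 × 158 = 237 mol; O₂ fed = 237 × 1.871 = 443.4 mol.
Fuel reacted = 0.722 × 158 → ξ = 114.1 mol.
Outlet (n = n₀ + ν ξ):
  CH₃OH: 158 − 1(114.1) = 43.92
  O₂: 443.4 − 1.5(114.1) = 272.3
  CO₂: 0 + 1(114.1) = 114.1
  H₂O: 0 + 2(114.1) = 228.2

272 mol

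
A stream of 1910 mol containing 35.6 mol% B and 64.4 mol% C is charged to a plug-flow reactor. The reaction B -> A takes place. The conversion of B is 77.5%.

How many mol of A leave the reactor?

B reacted = 0.775 × 680 = 527 mol; ν_B = −1, so ξ = 527/1 = 527 mol.
Outlet amounts (n = n₀ + ν ξ):
  B: 680 − 1(527) = 153
  A: 0 + 1(527) = 527
  C: 1230 (inert)

527 mol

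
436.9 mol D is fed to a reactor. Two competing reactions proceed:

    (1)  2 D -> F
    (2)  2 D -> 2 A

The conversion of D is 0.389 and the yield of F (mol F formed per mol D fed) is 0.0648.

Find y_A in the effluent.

0.277

Yield of F: 1ξ₁ / 436.9 = 0.0648 → ξ₁ = 28.31 mol.
Conversion of D: 2ξ₁ + 2ξ₂ = 0.389 × 436.9 = 170 → ξ₂ = 56.67 mol.
Outlet amounts (n = n₀ + Σ ν·ξ):
  D: 436.9 − 2(28.31) − 2(56.67) = 266.9
  F: 0 + 1(28.31) = 28.31
  A: 0 + 2(56.67) = 113.3
Total out = 408.6 mol; y_A = 113.3 / 408.6 = 0.2774.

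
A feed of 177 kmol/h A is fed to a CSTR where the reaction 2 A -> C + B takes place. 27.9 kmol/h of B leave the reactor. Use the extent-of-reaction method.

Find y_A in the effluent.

For B: n = n₀ + 1ξ → 27.9 = 0 + 1ξ, giving ξ = 27.9 kmol/h.
Outlet amounts (n = n₀ + ν ξ):
  A: 177 − 2(27.9) = 121.2
  C: 0 + 1(27.9) = 27.9
  B: 0 + 1(27.9) = 27.9
Total out = 177 kmol/h; y_A = 121.2 / 177 = 0.6847.

0.685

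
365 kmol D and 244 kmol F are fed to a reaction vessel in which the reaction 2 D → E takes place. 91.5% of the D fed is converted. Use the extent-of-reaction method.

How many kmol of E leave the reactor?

D reacted = 0.915 × 365 = 334 kmol; ν_D = −2, so ξ = 334/2 = 167 kmol.
Outlet amounts (n = n₀ + ν ξ):
  D: 365 − 2(167) = 31.02
  E: 0 + 1(167) = 167
  F: 244 (inert)

167 kmol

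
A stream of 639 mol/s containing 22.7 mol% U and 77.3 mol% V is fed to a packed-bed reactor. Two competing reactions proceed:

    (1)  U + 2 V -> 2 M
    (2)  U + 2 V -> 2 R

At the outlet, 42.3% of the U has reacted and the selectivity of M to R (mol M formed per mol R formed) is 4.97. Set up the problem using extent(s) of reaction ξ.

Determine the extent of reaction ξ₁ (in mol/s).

ξ₁ = 51.1 mol/s

Conversion of U: U consumed = 0.423 × 145.1 = 61.36 mol/s = 1ξ₁ + 1ξ₂.
Selectivity: 2ξ₁ / (2ξ₂) = 4.97 → ξ₁ = 4.97 ξ₂.
Substitute: (1·4.97 + 1) ξ₂ = 61.36 → ξ₂ = 10.28 mol/s, ξ₁ = 51.08 mol/s.
Outlet amounts (n = n₀ + Σ ν·ξ):
  U: 145.1 − 1(51.08) − 1(10.28) = 83.7
  V: 493.9 − 2(51.08) − 2(10.28) = 371.2
  M: 0 + 2(51.08) = 102.2
  R: 0 + 2(10.28) = 20.56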